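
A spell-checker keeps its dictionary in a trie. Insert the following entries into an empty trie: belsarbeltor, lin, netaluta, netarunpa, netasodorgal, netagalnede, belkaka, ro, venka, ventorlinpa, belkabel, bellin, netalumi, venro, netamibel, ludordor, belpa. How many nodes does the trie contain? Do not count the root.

For each word, the new-node count is its length minus the longest prefix already in the trie:
  "belsarbeltor" → 12 new (b, e, l, s, a, r, b, e, l, t, o, r)
  "lin" → 3 new (l, i, n)
  "netaluta" → 8 new (n, e, t, a, l, u, t, a)
  "netarunpa" → prefix "neta" already present; 5 new (r, u, n, p, a)
  "netasodorgal" → prefix "neta" already present; 8 new (s, o, d, o, r, g, a, l)
  "netagalnede" → prefix "neta" already present; 7 new (g, a, l, n, e, d, e)
  "belkaka" → prefix "bel" already present; 4 new (k, a, k, a)
  "ro" → 2 new (r, o)
  "venka" → 5 new (v, e, n, k, a)
  "ventorlinpa" → prefix "ven" already present; 8 new (t, o, r, l, i, n, p, a)
  "belkabel" → prefix "belka" already present; 3 new (b, e, l)
  "bellin" → prefix "bel" already present; 3 new (l, i, n)
  "netalumi" → prefix "netalu" already present; 2 new (m, i)
  "venro" → prefix "ven" already present; 2 new (r, o)
  "netamibel" → prefix "neta" already present; 5 new (m, i, b, e, l)
  "ludordor" → prefix "l" already present; 7 new (u, d, o, r, d, o, r)
  "belpa" → prefix "bel" already present; 2 new (p, a)
Total nodes = 12 + 3 + 8 + 5 + 8 + 7 + 4 + 2 + 5 + 8 + 3 + 3 + 2 + 2 + 5 + 7 + 2 = 86

86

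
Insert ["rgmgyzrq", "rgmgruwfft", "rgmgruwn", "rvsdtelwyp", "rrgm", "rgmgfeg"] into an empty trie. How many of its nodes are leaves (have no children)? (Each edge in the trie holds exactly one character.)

Leaves are exactly the stored words that no other stored word extends.
Those words: "rgmgfeg", "rgmgruwfft", "rgmgruwn", "rgmgyzrq", "rrgm", "rvsdtelwyp"
Leaf count: 6

6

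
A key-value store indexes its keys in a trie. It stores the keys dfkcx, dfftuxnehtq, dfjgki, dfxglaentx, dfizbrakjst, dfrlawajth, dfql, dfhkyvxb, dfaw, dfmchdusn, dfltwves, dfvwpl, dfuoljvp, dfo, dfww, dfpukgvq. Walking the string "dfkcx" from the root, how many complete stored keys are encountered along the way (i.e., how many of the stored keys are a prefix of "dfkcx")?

Traverse "dfkcx" character by character; count nodes along the way that are marked as word ends.
Prefixes of the query that are stored words: "dfkcx"
Count: 1

1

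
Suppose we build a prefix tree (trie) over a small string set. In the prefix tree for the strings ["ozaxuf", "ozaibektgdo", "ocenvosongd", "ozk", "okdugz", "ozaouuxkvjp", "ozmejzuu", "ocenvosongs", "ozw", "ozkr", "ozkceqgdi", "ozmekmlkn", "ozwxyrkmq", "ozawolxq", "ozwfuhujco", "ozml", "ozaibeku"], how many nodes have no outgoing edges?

Leaves are exactly the stored words that no other stored word extends.
Those words: "ocenvosongd", "ocenvosongs", "okdugz", "ozaibektgdo", "ozaibeku", "ozaouuxkvjp", "ozawolxq", "ozaxuf", "ozkceqgdi", "ozkr", "ozmejzuu", "ozmekmlkn", "ozml", "ozwfuhujco", "ozwxyrkmq"
Leaf count: 15

15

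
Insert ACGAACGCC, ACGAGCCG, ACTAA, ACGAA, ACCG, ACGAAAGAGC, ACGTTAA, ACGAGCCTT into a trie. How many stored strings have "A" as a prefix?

Filter for entries beginning with "A":
Words under "A": ACCG, ACGAA, ACGAAAGAGC, ACGAACGCC, ACGAGCCG, ACGAGCCTT, ACGTTAA, ACTAA
Count: 8

8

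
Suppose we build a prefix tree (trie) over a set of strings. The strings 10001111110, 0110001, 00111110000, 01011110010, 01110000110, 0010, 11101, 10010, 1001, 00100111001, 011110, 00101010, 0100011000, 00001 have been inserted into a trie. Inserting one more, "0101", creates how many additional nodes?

Every character of "0101" already lies on an existing path (it is a prefix of some stored word).
No new nodes are needed: 0.

0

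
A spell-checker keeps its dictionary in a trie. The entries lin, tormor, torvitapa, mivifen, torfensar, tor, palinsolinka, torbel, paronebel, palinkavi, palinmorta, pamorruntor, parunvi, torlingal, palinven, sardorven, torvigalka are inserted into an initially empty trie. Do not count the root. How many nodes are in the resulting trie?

95

Trace insertions, counting only characters that open a new branch:
  "lin" → 3 new (l, i, n)
  "tormor" → 6 new (t, o, r, m, o, r)
  "torvitapa" → prefix "tor" already present; 6 new (v, i, t, a, p, a)
  "mivifen" → 7 new (m, i, v, i, f, e, n)
  "torfensar" → prefix "tor" already present; 6 new (f, e, n, s, a, r)
  "tor" → prefix "tor" already present; 0 new (none)
  "palinsolinka" → 12 new (p, a, l, i, n, s, o, l, i, n, k, a)
  "torbel" → prefix "tor" already present; 3 new (b, e, l)
  "paronebel" → prefix "pa" already present; 7 new (r, o, n, e, b, e, l)
  "palinkavi" → prefix "palin" already present; 4 new (k, a, v, i)
  "palinmorta" → prefix "palin" already present; 5 new (m, o, r, t, a)
  "pamorruntor" → prefix "pa" already present; 9 new (m, o, r, r, u, n, t, o, r)
  "parunvi" → prefix "par" already present; 4 new (u, n, v, i)
  "torlingal" → prefix "tor" already present; 6 new (l, i, n, g, a, l)
  "palinven" → prefix "palin" already present; 3 new (v, e, n)
  "sardorven" → 9 new (s, a, r, d, o, r, v, e, n)
  "torvigalka" → prefix "torvi" already present; 5 new (g, a, l, k, a)
Total nodes = 3 + 6 + 6 + 7 + 6 + 0 + 12 + 3 + 7 + 4 + 5 + 9 + 4 + 6 + 3 + 9 + 5 = 95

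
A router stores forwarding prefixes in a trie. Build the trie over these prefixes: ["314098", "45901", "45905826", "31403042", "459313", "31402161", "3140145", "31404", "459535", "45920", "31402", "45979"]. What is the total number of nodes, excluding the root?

37

Count nodes per top-level branch (shared prefixes stored once):
  '3'-branch (3140145, 31402, 31402161, 31403042, 31404, 314098): 18 nodes
  '4'-branch (45901, 45905826, 45920, 459313, 459535, 45979): 19 nodes
Sum: 37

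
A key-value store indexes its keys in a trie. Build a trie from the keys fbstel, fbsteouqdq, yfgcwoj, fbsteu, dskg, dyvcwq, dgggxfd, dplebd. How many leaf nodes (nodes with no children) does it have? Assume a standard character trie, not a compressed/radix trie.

A leaf is a node with no children — equivalently, the end of a word that is not a proper prefix of any other stored word.
Those words: "dgggxfd", "dplebd", "dskg", "dyvcwq", "fbstel", "fbsteouqdq", "fbsteu", "yfgcwoj"
Leaf count: 8

8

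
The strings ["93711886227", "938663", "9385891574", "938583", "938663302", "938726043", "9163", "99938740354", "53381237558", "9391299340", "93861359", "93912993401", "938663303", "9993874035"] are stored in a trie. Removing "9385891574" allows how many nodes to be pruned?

5

After clearing the end-marker at "9385891574", prune upward until reaching a node still needed by another word.
The suffix "91574" (5 nodes) is used only by "9385891574"; the node for "93858" still has the child "3", so pruning stops there.
Nodes removed: 5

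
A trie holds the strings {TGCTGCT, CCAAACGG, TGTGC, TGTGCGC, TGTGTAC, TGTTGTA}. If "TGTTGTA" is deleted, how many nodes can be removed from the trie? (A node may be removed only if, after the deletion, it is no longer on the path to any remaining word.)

4

After clearing the end-marker at "TGTTGTA", prune upward until reaching a node still needed by another word.
The suffix "TGTA" (4 nodes) is used only by "TGTTGTA"; the node for "TGT" still has the child "G", so pruning stops there.
Nodes removed: 4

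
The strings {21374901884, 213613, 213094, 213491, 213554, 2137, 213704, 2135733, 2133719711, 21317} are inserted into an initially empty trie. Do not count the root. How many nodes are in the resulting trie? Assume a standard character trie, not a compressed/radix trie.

Count nodes per top-level branch (shared prefixes stored once):
  '2'-branch (213094, 21317, 2133719711, 213491, 213554, 2135733, 213613, 2137, 213704, 21374901884): 37 nodes
Sum: 37

37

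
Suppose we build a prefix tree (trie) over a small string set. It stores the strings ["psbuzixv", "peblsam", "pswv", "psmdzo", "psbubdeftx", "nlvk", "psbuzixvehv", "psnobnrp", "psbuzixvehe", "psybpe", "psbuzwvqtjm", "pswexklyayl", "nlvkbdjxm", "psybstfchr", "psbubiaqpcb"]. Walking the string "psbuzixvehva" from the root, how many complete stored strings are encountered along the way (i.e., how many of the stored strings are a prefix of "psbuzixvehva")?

2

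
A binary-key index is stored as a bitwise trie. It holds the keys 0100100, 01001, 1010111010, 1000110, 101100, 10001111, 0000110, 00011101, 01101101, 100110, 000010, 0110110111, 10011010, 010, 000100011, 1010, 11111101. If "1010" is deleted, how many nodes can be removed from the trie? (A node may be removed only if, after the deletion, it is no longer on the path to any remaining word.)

0

A node on "1010"'s path can go only if nothing else ends at it or branches off below it.
Every node on "1010" is still needed (e.g. by "1010111010"), so nothing is freed.
Nodes removed: 0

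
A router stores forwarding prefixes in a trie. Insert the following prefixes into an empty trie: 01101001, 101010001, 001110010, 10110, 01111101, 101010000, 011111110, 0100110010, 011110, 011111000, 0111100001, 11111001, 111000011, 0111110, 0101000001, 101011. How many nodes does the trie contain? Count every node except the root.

Count nodes per top-level branch (shared prefixes stored once):
  '0'-branch (001110010, 0100110010, 0101000001, 01101001, 011110, 0111100001, 0111110, 011111000, 01111101, 011111110): 46 nodes
  '1'-branch (101010000, 101010001, 101011, 10110, 111000011, 11111001): 26 nodes
Sum: 72

72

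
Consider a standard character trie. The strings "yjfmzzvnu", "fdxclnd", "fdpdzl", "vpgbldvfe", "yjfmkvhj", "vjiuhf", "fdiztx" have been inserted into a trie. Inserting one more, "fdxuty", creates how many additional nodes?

3

The longest prefix of "fdxuty" already in the trie is "fdx" (length 3).
New nodes needed: |"fdxuty"| − 3 = 6 − 3 = 3.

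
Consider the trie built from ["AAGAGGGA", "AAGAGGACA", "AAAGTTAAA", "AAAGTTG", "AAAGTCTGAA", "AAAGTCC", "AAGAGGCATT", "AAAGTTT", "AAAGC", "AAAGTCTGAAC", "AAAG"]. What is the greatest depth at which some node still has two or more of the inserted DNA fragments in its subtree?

10

Look for the deepest trie node that still has at least two words in its subtree.
"AAAGTCTGAA" and "AAAGTCTGAAC" agree on "AAAGTCTGAA" (10 characters) before diverging; nothing deeper is shared.
Longest shared-prefix length: 10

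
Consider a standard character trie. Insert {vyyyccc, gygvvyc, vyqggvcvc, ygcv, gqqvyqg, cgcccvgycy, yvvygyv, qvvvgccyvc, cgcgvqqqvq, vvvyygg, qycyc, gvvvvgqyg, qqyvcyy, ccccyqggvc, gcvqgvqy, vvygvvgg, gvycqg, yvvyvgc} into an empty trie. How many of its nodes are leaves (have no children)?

18

A leaf is a node with no children — equivalently, the end of a word that is not a proper prefix of any other stored word.
Those words: "ccccyqggvc", "cgcccvgycy", "cgcgvqqqvq", "gcvqgvqy", "gqqvyqg", "gvvvvgqyg", "gvycqg", "gygvvyc", "qqyvcyy", "qvvvgccyvc", "qycyc", "vvvyygg", "vvygvvgg", "vyqggvcvc", "vyyyccc", "ygcv", "yvvygyv", "yvvyvgc"
Leaf count: 18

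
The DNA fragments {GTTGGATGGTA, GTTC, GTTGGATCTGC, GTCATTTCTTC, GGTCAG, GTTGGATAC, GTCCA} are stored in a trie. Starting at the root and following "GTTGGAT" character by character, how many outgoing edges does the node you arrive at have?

3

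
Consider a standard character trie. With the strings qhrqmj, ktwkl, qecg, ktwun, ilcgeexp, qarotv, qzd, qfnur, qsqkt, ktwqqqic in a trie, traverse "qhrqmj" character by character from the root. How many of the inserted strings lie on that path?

1

Check each prefix of "qhrqmj" against the stored set — each match is an end-marker on the path.
Prefixes of the query that are stored words: "qhrqmj"
Count: 1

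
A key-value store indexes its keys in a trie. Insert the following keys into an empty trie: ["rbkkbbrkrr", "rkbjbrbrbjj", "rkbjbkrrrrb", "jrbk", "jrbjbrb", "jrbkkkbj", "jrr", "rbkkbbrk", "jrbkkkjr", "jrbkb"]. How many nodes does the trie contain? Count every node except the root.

For each word, the new-node count is its length minus the longest prefix already in the trie:
  "rbkkbbrkrr" → 10 new (r, b, k, k, b, b, r, k, r, r)
  "rkbjbrbrbjj" → prefix "r" already present; 10 new (k, b, j, b, r, b, r, b, j, j)
  "rkbjbkrrrrb" → prefix "rkbjb" already present; 6 new (k, r, r, r, r, b)
  "jrbk" → 4 new (j, r, b, k)
  "jrbjbrb" → prefix "jrb" already present; 4 new (j, b, r, b)
  "jrbkkkbj" → prefix "jrbk" already present; 4 new (k, k, b, j)
  "jrr" → prefix "jr" already present; 1 new (r)
  "rbkkbbrk" → prefix "rbkkbbrk" already present; 0 new (none)
  "jrbkkkjr" → prefix "jrbkkk" already present; 2 new (j, r)
  "jrbkb" → prefix "jrbk" already present; 1 new (b)
Total nodes = 10 + 10 + 6 + 4 + 4 + 4 + 1 + 0 + 2 + 1 = 42

42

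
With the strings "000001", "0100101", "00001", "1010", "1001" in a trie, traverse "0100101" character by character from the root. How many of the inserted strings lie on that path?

1

Check each prefix of "0100101" against the stored set — each match is an end-marker on the path.
Prefixes of the query that are stored words: "0100101"
Count: 1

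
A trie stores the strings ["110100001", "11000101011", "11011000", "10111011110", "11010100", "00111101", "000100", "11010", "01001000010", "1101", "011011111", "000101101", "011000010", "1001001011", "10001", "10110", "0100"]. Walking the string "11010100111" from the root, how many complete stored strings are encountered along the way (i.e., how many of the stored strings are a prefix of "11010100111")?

3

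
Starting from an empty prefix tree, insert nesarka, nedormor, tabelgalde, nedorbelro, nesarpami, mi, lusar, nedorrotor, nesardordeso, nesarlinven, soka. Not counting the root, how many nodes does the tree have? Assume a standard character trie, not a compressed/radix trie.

61

Count nodes per top-level branch (shared prefixes stored once):
  'l'-branch (lusar): 5 nodes
  'm'-branch (mi): 2 nodes
  'n'-branch (nedorbelro, nedormor, nedorrotor, nesardordeso, nesarka, nesarlinven, nesarpami): 40 nodes
  's'-branch (soka): 4 nodes
  't'-branch (tabelgalde): 10 nodes
Sum: 61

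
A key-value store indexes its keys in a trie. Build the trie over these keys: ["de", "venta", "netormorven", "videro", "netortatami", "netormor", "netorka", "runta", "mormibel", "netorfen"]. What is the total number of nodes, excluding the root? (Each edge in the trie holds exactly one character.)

47

Trace insertions, counting only characters that open a new branch:
  "de" → 2 new (d, e)
  "venta" → 5 new (v, e, n, t, a)
  "netormorven" → 11 new (n, e, t, o, r, m, o, r, v, e, n)
  "videro" → prefix "v" already present; 5 new (i, d, e, r, o)
  "netortatami" → prefix "netor" already present; 6 new (t, a, t, a, m, i)
  "netormor" → prefix "netormor" already present; 0 new (none)
  "netorka" → prefix "netor" already present; 2 new (k, a)
  "runta" → 5 new (r, u, n, t, a)
  "mormibel" → 8 new (m, o, r, m, i, b, e, l)
  "netorfen" → prefix "netor" already present; 3 new (f, e, n)
Total nodes = 2 + 5 + 11 + 5 + 6 + 0 + 2 + 5 + 8 + 3 = 47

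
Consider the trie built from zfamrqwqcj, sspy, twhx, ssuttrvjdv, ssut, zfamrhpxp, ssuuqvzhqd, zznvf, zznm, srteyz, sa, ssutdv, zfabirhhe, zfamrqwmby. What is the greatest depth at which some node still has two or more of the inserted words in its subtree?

Look for the deepest trie node that still has at least two words in its subtree.
e.g. "zfamrqwmby" and "zfamrqwqcj" share the prefix "zfamrqw" of length 7; no pair shares a longer one.
Longest shared-prefix length: 7

7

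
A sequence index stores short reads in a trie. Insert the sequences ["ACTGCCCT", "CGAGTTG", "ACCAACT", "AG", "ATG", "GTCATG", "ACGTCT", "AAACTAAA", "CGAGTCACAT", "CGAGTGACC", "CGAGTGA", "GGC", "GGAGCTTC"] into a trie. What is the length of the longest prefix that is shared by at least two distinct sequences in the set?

7

Look for the deepest trie node that still has at least two words in its subtree.
e.g. "CGAGTGA" and "CGAGTGACC" share the prefix "CGAGTGA" of length 7; no pair shares a longer one.
Longest shared-prefix length: 7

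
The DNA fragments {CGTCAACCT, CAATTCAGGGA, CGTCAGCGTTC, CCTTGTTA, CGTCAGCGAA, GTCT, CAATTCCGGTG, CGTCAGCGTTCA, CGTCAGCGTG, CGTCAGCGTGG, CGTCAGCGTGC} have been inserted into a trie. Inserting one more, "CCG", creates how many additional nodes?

1

Walking "CCG" from the root, the first 2 characters ("CC") follow existing edges; "G" is the first miss.
Each of the 1 remaining characters creates one node.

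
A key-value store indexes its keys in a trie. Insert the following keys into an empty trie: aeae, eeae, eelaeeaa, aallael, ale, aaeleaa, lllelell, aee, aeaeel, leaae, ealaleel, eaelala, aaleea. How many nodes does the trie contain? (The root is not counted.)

57

For each word, the new-node count is its length minus the longest prefix already in the trie:
  "aeae" → 4 new (a, e, a, e)
  "eeae" → 4 new (e, e, a, e)
  "eelaeeaa" → prefix "ee" already present; 6 new (l, a, e, e, a, a)
  "aallael" → prefix "a" already present; 6 new (a, l, l, a, e, l)
  "ale" → prefix "a" already present; 2 new (l, e)
  "aaeleaa" → prefix "aa" already present; 5 new (e, l, e, a, a)
  "lllelell" → 8 new (l, l, l, e, l, e, l, l)
  "aee" → prefix "ae" already present; 1 new (e)
  "aeaeel" → prefix "aeae" already present; 2 new (e, l)
  "leaae" → prefix "l" already present; 4 new (e, a, a, e)
  "ealaleel" → prefix "e" already present; 7 new (a, l, a, l, e, e, l)
  "eaelala" → prefix "ea" already present; 5 new (e, l, a, l, a)
  "aaleea" → prefix "aal" already present; 3 new (e, e, a)
Total nodes = 4 + 4 + 6 + 6 + 2 + 5 + 8 + 1 + 2 + 4 + 7 + 5 + 3 = 57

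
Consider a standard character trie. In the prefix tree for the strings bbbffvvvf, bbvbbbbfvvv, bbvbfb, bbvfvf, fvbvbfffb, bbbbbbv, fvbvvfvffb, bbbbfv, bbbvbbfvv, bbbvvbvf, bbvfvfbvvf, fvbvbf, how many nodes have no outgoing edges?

Leaves are exactly the stored words that no other stored word extends.
Those words: "bbbbbbv", "bbbbfv", "bbbffvvvf", "bbbvbbfvv", "bbbvvbvf", "bbvbbbbfvvv", "bbvbfb", "bbvfvfbvvf", "fvbvbfffb", "fvbvvfvffb"
Leaf count: 10

10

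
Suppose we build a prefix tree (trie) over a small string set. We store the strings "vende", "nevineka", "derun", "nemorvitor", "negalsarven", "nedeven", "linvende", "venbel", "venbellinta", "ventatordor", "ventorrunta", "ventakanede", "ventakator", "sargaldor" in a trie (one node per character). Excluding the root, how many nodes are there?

For each word, the new-node count is its length minus the longest prefix already in the trie:
  "vende" → 5 new (v, e, n, d, e)
  "nevineka" → 8 new (n, e, v, i, n, e, k, a)
  "derun" → 5 new (d, e, r, u, n)
  "nemorvitor" → prefix "ne" already present; 8 new (m, o, r, v, i, t, o, r)
  "negalsarven" → prefix "ne" already present; 9 new (g, a, l, s, a, r, v, e, n)
  "nedeven" → prefix "ne" already present; 5 new (d, e, v, e, n)
  "linvende" → 8 new (l, i, n, v, e, n, d, e)
  "venbel" → prefix "ven" already present; 3 new (b, e, l)
  "venbellinta" → prefix "venbel" already present; 5 new (l, i, n, t, a)
  "ventatordor" → prefix "ven" already present; 8 new (t, a, t, o, r, d, o, r)
  "ventorrunta" → prefix "vent" already present; 7 new (o, r, r, u, n, t, a)
  "ventakanede" → prefix "venta" already present; 6 new (k, a, n, e, d, e)
  "ventakator" → prefix "ventaka" already present; 3 new (t, o, r)
  "sargaldor" → 9 new (s, a, r, g, a, l, d, o, r)
Total nodes = 5 + 8 + 5 + 8 + 9 + 5 + 8 + 3 + 5 + 8 + 7 + 6 + 3 + 9 = 89

89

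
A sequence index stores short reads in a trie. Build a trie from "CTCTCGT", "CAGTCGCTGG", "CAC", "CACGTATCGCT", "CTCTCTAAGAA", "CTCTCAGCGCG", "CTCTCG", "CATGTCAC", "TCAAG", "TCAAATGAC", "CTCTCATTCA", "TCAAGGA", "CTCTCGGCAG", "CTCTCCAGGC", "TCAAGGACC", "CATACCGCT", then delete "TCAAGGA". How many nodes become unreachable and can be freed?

0

Walk "TCAAGGA" from the leaf back toward the root, removing each node that no remaining word uses.
Every node on "TCAAGGA" is still needed (e.g. by "TCAAGGACC"), so nothing is freed.
Nodes removed: 0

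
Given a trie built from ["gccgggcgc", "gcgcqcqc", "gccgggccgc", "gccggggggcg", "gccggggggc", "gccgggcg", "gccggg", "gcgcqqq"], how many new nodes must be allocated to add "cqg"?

No existing word starts with "c", so every character of "cqg" needs a new node.
3 − 0 = 3 new nodes.

3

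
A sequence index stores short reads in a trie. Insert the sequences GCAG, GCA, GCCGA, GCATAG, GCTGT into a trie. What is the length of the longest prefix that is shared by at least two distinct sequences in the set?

3

Look for the deepest trie node that still has at least two words in its subtree.
e.g. "GCA" and "GCAG" share the prefix "GCA" of length 3; no pair shares a longer one.
Longest shared-prefix length: 3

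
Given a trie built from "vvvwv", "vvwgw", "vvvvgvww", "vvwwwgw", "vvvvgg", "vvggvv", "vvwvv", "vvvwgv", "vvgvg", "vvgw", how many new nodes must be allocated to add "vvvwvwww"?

3

Walking "vvvwvwww" from the root, the first 5 characters ("vvvwv") follow existing edges; "w" is the first miss.
Each of the 3 remaining characters creates one node.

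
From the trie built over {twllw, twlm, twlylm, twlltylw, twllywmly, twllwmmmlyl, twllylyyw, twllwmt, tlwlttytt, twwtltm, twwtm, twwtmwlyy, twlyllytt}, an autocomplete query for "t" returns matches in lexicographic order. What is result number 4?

twllwmmmlyl

Words with prefix "t", in lexicographic order: "tlwlttytt", "twlltylw", "twllw", "twllwmmmlyl", "twllwmt", "twllylyyw", "twllywmly", "twlm", "twlyllytt", "twlylm", "twwtltm", "twwtm", "twwtmwlyy"
Position 4: twllwmmmlyl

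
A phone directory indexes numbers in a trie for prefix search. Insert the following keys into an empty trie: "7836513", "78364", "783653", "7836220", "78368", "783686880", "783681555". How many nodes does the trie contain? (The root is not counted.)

21

Trace insertions, counting only characters that open a new branch:
  "7836513" → 7 new (7, 8, 3, 6, 5, 1, 3)
  "78364" → prefix "7836" already present; 1 new (4)
  "783653" → prefix "78365" already present; 1 new (3)
  "7836220" → prefix "7836" already present; 3 new (2, 2, 0)
  "78368" → prefix "7836" already present; 1 new (8)
  "783686880" → prefix "78368" already present; 4 new (6, 8, 8, 0)
  "783681555" → prefix "78368" already present; 4 new (1, 5, 5, 5)
Total nodes = 7 + 1 + 1 + 3 + 1 + 4 + 4 = 21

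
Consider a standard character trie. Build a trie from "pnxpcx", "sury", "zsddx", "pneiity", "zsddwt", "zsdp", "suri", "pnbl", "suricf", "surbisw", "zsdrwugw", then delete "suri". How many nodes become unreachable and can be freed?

A node on "suri"'s path can go only if nothing else ends at it or branches off below it.
Every node on "suri" is still needed (e.g. by "suricf"), so nothing is freed.
Nodes removed: 0

0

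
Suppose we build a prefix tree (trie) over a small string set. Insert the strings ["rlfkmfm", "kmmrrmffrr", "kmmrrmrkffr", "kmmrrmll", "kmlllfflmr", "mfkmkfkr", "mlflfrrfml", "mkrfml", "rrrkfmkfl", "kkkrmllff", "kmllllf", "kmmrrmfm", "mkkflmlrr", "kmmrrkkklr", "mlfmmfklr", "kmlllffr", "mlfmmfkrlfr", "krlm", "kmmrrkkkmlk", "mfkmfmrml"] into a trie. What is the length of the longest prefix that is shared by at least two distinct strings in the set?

8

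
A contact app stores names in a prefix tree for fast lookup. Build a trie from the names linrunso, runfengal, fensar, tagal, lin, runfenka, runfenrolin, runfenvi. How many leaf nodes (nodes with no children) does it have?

7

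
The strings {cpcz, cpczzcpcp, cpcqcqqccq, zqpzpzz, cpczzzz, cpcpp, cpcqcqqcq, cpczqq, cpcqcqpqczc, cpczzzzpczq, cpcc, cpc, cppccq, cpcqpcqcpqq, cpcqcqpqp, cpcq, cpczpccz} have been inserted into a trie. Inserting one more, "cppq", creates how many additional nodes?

1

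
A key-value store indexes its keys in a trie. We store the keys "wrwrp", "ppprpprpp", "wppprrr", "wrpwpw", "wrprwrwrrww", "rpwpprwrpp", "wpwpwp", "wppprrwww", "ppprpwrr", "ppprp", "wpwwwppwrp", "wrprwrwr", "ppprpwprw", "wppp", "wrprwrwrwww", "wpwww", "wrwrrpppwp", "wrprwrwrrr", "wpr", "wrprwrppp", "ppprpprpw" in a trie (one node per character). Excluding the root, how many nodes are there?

77

Count nodes per top-level branch (shared prefixes stored once):
  'p'-branch (ppprp, ppprpprpp, ppprpprpw, ppprpwprw, ppprpwrr): 16 nodes
  'r'-branch (rpwpprwrpp): 10 nodes
  'w'-branch (wppp, wppprrr, wppprrwww, wpr, wpwpwp, wpwww, wpwwwppwrp, wrprwrppp, wrprwrwr, wrprwrwrrr, wrprwrwrrww, wrprwrwrwww, wrpwpw, wrwrp, wrwrrpppwp): 51 nodes
Sum: 77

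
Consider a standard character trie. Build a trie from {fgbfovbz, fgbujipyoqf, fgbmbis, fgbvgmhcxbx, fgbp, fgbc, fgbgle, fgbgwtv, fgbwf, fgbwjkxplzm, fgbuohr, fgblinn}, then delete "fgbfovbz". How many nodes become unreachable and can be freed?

After clearing the end-marker at "fgbfovbz", prune upward until reaching a node still needed by another word.
The suffix "fovbz" (5 nodes) is used only by "fgbfovbz"; the node for "fgb" still has the child "u", so pruning stops there.
Nodes removed: 5

5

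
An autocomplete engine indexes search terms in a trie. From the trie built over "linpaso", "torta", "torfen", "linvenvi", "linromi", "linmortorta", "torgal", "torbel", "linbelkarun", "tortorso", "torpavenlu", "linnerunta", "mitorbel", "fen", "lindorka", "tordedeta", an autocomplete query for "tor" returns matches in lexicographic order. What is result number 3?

Words with prefix "tor", in lexicographic order: "torbel", "tordedeta", "torfen", "torgal", "torpavenlu", "torta", "tortorso"
The 3rd is torfen.

torfen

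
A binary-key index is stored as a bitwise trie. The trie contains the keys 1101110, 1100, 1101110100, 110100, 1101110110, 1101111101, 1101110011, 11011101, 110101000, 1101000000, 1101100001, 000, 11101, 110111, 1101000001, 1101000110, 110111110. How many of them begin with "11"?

Traverse to the node for "11", then collect every word in that subtree.
Matches: "1100", "110100", "1101000000", "1101000001", "1101000110", "110101000", "1101100001", "110111", "1101110", "1101110011", "11011101", "1101110100", "1101110110", "110111110", "1101111101", "11101"
Count: 16

16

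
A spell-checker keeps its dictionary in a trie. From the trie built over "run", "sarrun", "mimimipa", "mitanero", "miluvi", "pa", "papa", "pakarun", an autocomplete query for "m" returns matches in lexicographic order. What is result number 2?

mimimipa

Words with prefix "m", in lexicographic order: "miluvi", "mimimipa", "mitanero"
Position 2: mimimipa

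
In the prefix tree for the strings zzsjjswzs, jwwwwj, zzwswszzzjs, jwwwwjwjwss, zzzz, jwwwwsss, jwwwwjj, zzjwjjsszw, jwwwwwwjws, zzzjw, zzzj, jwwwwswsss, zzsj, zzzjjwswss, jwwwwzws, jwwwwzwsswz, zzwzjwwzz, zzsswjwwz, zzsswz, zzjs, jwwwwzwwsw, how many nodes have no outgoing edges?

17

Leaves are exactly the stored words that no other stored word extends.
Those words: "jwwwwjj", "jwwwwjwjwss", "jwwwwsss", "jwwwwswsss", "jwwwwwwjws", "jwwwwzwsswz", "jwwwwzwwsw", "zzjs", "zzjwjjsszw", "zzsjjswzs", "zzsswjwwz", "zzsswz", "zzwswszzzjs", "zzwzjwwzz", "zzzjjwswss", "zzzjw", "zzzz"
Leaf count: 17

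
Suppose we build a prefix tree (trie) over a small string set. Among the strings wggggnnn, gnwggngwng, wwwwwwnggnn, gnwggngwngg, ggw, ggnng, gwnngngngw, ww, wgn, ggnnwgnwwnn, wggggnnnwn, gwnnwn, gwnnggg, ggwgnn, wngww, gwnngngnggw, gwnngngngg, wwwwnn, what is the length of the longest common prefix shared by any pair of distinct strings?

10

Look for the deepest trie node that still has at least two words in its subtree.
"gnwggngwng" and "gnwggngwngg" agree on "gnwggngwng" (10 characters) before diverging; nothing deeper is shared.
Longest shared-prefix length: 10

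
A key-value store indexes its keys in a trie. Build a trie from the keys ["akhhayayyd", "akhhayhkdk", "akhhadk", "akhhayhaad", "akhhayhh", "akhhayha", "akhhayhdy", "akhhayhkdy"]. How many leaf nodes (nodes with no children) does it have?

7

Leaves are exactly the stored words that no other stored word extends.
Those words: "akhhadk", "akhhayayyd", "akhhayhaad", "akhhayhdy", "akhhayhh", "akhhayhkdk", "akhhayhkdy"
Leaf count: 7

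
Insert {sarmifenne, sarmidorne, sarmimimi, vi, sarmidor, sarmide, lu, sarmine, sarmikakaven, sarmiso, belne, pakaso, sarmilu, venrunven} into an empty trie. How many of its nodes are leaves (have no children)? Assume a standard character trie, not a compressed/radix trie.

Leaves are exactly the stored words that no other stored word extends.
Those words: "belne", "lu", "pakaso", "sarmide", "sarmidorne", "sarmifenne", "sarmikakaven", "sarmilu", "sarmimimi", "sarmine", "sarmiso", "venrunven", "vi"
Leaf count: 13

13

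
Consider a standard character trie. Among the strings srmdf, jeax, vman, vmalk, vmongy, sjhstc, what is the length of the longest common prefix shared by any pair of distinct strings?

3

Look for the deepest trie node that still has at least two words in its subtree.
"vmalk" and "vman" agree on "vma" (3 characters) before diverging; nothing deeper is shared.
Longest shared-prefix length: 3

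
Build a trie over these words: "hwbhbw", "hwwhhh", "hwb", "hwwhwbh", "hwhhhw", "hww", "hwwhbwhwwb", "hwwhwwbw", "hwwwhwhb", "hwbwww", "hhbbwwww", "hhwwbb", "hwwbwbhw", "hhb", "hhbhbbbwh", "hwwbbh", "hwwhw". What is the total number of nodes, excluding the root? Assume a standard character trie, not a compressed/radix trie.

For each word, the new-node count is its length minus the longest prefix already in the trie:
  "hwbhbw" → 6 new (h, w, b, h, b, w)
  "hwwhhh" → prefix "hw" already present; 4 new (w, h, h, h)
  "hwb" → prefix "hwb" already present; 0 new (none)
  "hwwhwbh" → prefix "hwwh" already present; 3 new (w, b, h)
  "hwhhhw" → prefix "hw" already present; 4 new (h, h, h, w)
  "hww" → prefix "hww" already present; 0 new (none)
  "hwwhbwhwwb" → prefix "hwwh" already present; 6 new (b, w, h, w, w, b)
  "hwwhwwbw" → prefix "hwwhw" already present; 3 new (w, b, w)
  "hwwwhwhb" → prefix "hww" already present; 5 new (w, h, w, h, b)
  "hwbwww" → prefix "hwb" already present; 3 new (w, w, w)
  "hhbbwwww" → prefix "h" already present; 7 new (h, b, b, w, w, w, w)
  "hhwwbb" → prefix "hh" already present; 4 new (w, w, b, b)
  "hwwbwbhw" → prefix "hww" already present; 5 new (b, w, b, h, w)
  "hhb" → prefix "hhb" already present; 0 new (none)
  "hhbhbbbwh" → prefix "hhb" already present; 6 new (h, b, b, b, w, h)
  "hwwbbh" → prefix "hwwb" already present; 2 new (b, h)
  "hwwhw" → prefix "hwwhw" already present; 0 new (none)
Total nodes = 6 + 4 + 0 + 3 + 4 + 0 + 6 + 3 + 5 + 3 + 7 + 4 + 5 + 0 + 6 + 2 + 0 = 58

58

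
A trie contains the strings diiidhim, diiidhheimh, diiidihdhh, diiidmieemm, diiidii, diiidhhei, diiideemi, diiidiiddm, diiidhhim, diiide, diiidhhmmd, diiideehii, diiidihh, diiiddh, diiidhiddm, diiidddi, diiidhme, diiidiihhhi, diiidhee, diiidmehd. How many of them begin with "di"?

20

Filter for entries beginning with "di":
Words under "di": diiidddi, diiiddh, diiide, diiideehii, diiideemi, diiidhee, diiidhhei, diiidhheimh, diiidhhim, diiidhhmmd, diiidhiddm, diiidhim, diiidhme, diiidihdhh, diiidihh, diiidii, diiidiiddm, diiidiihhhi, diiidmehd, diiidmieemm
Count: 20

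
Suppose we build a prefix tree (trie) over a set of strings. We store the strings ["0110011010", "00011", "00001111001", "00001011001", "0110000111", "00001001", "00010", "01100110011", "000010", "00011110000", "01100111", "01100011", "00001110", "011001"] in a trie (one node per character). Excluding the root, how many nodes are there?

49

Count nodes per top-level branch (shared prefixes stored once):
  '0'-branch (000010, 00001001, 00001011001, 00001110, 00001111001, 00010, 00011, 00011110000, 0110000111, 01100011, 011001, 01100110011, 0110011010, 01100111): 49 nodes
Sum: 49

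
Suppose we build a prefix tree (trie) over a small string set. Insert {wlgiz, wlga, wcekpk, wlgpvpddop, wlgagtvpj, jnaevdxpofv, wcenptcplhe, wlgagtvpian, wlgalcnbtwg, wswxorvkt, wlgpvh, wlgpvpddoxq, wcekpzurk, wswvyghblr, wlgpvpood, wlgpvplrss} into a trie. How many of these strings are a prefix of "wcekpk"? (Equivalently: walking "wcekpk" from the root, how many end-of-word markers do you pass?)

1

Walk "wcekpk" from the root; an end-of-word marker is hit whenever a stored word is a prefix of "wcekpk".
Prefixes of the query that are stored words: "wcekpk"
Count: 1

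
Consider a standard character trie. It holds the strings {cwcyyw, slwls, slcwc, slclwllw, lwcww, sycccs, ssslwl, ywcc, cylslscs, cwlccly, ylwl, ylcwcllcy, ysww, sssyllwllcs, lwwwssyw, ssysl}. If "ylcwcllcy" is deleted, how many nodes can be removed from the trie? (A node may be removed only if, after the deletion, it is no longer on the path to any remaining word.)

7

Walk "ylcwcllcy" from the leaf back toward the root, removing each node that no remaining word uses.
The suffix "cwcllcy" (7 nodes) is used only by "ylcwcllcy"; the node for "yl" still has the child "w", so pruning stops there.
Nodes removed: 7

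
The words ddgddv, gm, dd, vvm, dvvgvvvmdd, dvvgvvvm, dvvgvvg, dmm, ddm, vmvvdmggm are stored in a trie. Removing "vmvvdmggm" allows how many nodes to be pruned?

8

A node on "vmvvdmggm"'s path can go only if nothing else ends at it or branches off below it.
The suffix "mvvdmggm" (8 nodes) is used only by "vmvvdmggm"; the node for "v" still has the child "v", so pruning stops there.
Nodes removed: 8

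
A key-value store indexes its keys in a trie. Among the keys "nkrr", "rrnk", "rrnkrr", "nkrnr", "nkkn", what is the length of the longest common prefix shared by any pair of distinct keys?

Equivalently: take the maximum, over all pairs, of their longest common prefix length.
"rrnk" and "rrnkrr" agree on "rrnk" (4 characters) before diverging; nothing deeper is shared.
Longest shared-prefix length: 4

4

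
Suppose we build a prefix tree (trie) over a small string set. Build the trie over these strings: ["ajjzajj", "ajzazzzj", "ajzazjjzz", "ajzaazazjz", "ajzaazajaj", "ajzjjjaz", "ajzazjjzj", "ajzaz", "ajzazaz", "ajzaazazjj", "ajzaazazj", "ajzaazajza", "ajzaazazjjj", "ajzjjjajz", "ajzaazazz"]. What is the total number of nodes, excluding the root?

Trace insertions, counting only characters that open a new branch:
  "ajjzajj" → 7 new (a, j, j, z, a, j, j)
  "ajzazzzj" → prefix "aj" already present; 6 new (z, a, z, z, z, j)
  "ajzazjjzz" → prefix "ajzaz" already present; 4 new (j, j, z, z)
  "ajzaazazjz" → prefix "ajza" already present; 6 new (a, z, a, z, j, z)
  "ajzaazajaj" → prefix "ajzaaza" already present; 3 new (j, a, j)
  "ajzjjjaz" → prefix "ajz" already present; 5 new (j, j, j, a, z)
  "ajzazjjzj" → prefix "ajzazjjz" already present; 1 new (j)
  "ajzaz" → prefix "ajzaz" already present; 0 new (none)
  "ajzazaz" → prefix "ajzaz" already present; 2 new (a, z)
  "ajzaazazjj" → prefix "ajzaazazj" already present; 1 new (j)
  "ajzaazazj" → prefix "ajzaazazj" already present; 0 new (none)
  "ajzaazajza" → prefix "ajzaazaj" already present; 2 new (z, a)
  "ajzaazazjjj" → prefix "ajzaazazjj" already present; 1 new (j)
  "ajzjjjajz" → prefix "ajzjjja" already present; 2 new (j, z)
  "ajzaazazz" → prefix "ajzaazaz" already present; 1 new (z)
Total nodes = 7 + 6 + 4 + 6 + 3 + 5 + 1 + 0 + 2 + 1 + 0 + 2 + 1 + 2 + 1 = 41

41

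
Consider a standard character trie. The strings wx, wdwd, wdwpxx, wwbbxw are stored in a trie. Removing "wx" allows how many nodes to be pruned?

Walk "wx" from the leaf back toward the root, removing each node that no remaining word uses.
The suffix "x" (1 node) is used only by "wx"; the node for "w" still has the child "d", so pruning stops there.
Nodes removed: 1

1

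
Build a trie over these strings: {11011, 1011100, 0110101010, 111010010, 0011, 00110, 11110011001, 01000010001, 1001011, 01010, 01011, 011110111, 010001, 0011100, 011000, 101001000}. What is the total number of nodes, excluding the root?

Trace insertions, counting only characters that open a new branch:
  "11011" → 5 new (1, 1, 0, 1, 1)
  "1011100" → prefix "1" already present; 6 new (0, 1, 1, 1, 0, 0)
  "0110101010" → 10 new (0, 1, 1, 0, 1, 0, 1, 0, 1, 0)
  "111010010" → prefix "11" already present; 7 new (1, 0, 1, 0, 0, 1, 0)
  "0011" → prefix "0" already present; 3 new (0, 1, 1)
  "00110" → prefix "0011" already present; 1 new (0)
  "11110011001" → prefix "111" already present; 8 new (1, 0, 0, 1, 1, 0, 0, 1)
  "01000010001" → prefix "01" already present; 9 new (0, 0, 0, 0, 1, 0, 0, 0, 1)
  "1001011" → prefix "10" already present; 5 new (0, 1, 0, 1, 1)
  "01010" → prefix "010" already present; 2 new (1, 0)
  "01011" → prefix "0101" already present; 1 new (1)
  "011110111" → prefix "011" already present; 6 new (1, 1, 0, 1, 1, 1)
  "010001" → prefix "01000" already present; 1 new (1)
  "0011100" → prefix "0011" already present; 3 new (1, 0, 0)
  "011000" → prefix "0110" already present; 2 new (0, 0)
  "101001000" → prefix "101" already present; 6 new (0, 0, 1, 0, 0, 0)
Total nodes = 5 + 6 + 10 + 7 + 3 + 1 + 8 + 9 + 5 + 2 + 1 + 6 + 1 + 3 + 2 + 6 = 75

75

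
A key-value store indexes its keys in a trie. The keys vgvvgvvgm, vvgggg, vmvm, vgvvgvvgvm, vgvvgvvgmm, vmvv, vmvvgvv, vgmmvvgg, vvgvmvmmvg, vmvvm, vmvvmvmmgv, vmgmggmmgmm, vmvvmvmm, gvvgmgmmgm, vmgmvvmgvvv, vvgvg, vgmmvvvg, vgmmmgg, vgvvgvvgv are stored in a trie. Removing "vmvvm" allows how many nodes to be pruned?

0

A node on "vmvvm"'s path can go only if nothing else ends at it or branches off below it.
Every node on "vmvvm" is still needed (e.g. by "vmvvmvmmgv"), so nothing is freed.
Nodes removed: 0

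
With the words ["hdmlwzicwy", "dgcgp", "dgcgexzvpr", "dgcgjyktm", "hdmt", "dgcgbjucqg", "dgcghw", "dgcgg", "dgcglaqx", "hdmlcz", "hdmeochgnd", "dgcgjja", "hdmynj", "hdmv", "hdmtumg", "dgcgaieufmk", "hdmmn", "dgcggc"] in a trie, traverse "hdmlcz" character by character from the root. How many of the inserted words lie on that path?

1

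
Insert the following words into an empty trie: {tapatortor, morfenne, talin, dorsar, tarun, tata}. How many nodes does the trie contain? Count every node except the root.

Count nodes per top-level branch (shared prefixes stored once):
  'd'-branch (dorsar): 6 nodes
  'm'-branch (morfenne): 8 nodes
  't'-branch (talin, tapatortor, tarun, tata): 18 nodes
Sum: 32

32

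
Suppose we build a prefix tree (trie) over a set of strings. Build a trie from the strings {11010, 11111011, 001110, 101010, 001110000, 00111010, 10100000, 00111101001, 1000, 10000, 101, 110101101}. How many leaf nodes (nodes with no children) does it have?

8

Leaves are exactly the stored words that no other stored word extends.
Those words: "001110000", "00111010", "00111101001", "10000", "10100000", "101010", "110101101", "11111011"
Leaf count: 8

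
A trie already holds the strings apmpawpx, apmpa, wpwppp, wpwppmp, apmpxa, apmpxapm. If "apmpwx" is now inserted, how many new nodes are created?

Walking "apmpwx" from the root, the first 4 characters ("apmp") follow existing edges; "w" is the first miss.
So 6 − 4 = 2 new nodes.

2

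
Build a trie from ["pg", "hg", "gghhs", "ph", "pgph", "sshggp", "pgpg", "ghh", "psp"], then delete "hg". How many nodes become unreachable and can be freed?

After clearing the end-marker at "hg", prune upward until reaching a node still needed by another word.
No other word shares any prefix with "hg", so all 2 of its nodes go.
Nodes removed: 2

2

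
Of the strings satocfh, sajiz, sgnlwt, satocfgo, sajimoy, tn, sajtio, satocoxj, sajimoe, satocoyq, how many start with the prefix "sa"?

Traverse to the node for "sa", then collect every word in that subtree.
Matches: "sajimoe", "sajimoy", "sajiz", "sajtio", "satocfgo", "satocfh", "satocoxj", "satocoyq"
Count: 8

8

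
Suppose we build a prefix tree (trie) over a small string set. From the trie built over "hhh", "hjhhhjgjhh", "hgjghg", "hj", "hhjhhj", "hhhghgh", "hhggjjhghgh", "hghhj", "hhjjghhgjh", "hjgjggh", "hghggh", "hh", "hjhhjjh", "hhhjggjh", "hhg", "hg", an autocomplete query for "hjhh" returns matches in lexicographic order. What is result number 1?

hjhhhjgjhh

Words with prefix "hjhh", in lexicographic order: "hjhhhjgjhh", "hjhhjjh"
The 1st is hjhhhjgjhh.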